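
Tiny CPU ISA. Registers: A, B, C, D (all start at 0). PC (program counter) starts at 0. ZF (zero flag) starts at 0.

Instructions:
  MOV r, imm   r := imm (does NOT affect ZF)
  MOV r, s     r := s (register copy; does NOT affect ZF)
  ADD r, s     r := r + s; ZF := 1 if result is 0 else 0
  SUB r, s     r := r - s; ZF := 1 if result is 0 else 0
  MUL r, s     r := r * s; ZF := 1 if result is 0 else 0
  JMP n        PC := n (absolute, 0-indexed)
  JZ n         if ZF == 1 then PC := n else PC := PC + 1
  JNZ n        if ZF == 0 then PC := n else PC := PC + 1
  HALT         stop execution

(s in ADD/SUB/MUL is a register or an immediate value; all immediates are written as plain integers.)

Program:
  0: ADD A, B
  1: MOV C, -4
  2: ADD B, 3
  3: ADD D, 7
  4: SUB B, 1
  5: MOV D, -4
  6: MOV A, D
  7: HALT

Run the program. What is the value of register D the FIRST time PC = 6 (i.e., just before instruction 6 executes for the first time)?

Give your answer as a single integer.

Step 1: PC=0 exec 'ADD A, B'. After: A=0 B=0 C=0 D=0 ZF=1 PC=1
Step 2: PC=1 exec 'MOV C, -4'. After: A=0 B=0 C=-4 D=0 ZF=1 PC=2
Step 3: PC=2 exec 'ADD B, 3'. After: A=0 B=3 C=-4 D=0 ZF=0 PC=3
Step 4: PC=3 exec 'ADD D, 7'. After: A=0 B=3 C=-4 D=7 ZF=0 PC=4
Step 5: PC=4 exec 'SUB B, 1'. After: A=0 B=2 C=-4 D=7 ZF=0 PC=5
Step 6: PC=5 exec 'MOV D, -4'. After: A=0 B=2 C=-4 D=-4 ZF=0 PC=6
First time PC=6: D=-4

-4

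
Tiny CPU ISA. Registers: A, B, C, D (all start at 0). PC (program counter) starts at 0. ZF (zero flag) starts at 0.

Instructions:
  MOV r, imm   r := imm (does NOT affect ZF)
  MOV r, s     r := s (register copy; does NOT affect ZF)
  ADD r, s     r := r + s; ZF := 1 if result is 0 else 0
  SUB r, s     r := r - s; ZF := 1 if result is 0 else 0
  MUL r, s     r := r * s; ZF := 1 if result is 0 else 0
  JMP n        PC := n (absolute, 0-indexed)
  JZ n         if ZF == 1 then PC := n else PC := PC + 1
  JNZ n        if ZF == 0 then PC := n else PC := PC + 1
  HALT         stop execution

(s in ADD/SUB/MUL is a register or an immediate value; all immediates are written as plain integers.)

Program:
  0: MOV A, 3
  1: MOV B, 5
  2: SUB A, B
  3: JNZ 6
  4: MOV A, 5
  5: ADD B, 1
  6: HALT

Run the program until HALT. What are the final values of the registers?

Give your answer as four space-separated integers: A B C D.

Step 1: PC=0 exec 'MOV A, 3'. After: A=3 B=0 C=0 D=0 ZF=0 PC=1
Step 2: PC=1 exec 'MOV B, 5'. After: A=3 B=5 C=0 D=0 ZF=0 PC=2
Step 3: PC=2 exec 'SUB A, B'. After: A=-2 B=5 C=0 D=0 ZF=0 PC=3
Step 4: PC=3 exec 'JNZ 6'. After: A=-2 B=5 C=0 D=0 ZF=0 PC=6
Step 5: PC=6 exec 'HALT'. After: A=-2 B=5 C=0 D=0 ZF=0 PC=6 HALTED

Answer: -2 5 0 0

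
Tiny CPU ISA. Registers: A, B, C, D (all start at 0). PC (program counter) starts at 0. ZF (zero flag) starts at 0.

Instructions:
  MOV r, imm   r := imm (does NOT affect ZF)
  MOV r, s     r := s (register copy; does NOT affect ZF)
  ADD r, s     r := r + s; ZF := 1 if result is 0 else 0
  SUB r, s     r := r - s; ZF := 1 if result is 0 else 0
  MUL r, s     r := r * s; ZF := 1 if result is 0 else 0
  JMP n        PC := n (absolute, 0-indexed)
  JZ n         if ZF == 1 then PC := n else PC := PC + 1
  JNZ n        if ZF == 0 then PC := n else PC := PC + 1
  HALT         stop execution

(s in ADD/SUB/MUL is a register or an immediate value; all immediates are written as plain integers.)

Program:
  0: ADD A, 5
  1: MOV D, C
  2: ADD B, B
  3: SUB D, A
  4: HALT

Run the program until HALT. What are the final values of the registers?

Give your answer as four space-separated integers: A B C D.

Answer: 5 0 0 -5

Derivation:
Step 1: PC=0 exec 'ADD A, 5'. After: A=5 B=0 C=0 D=0 ZF=0 PC=1
Step 2: PC=1 exec 'MOV D, C'. After: A=5 B=0 C=0 D=0 ZF=0 PC=2
Step 3: PC=2 exec 'ADD B, B'. After: A=5 B=0 C=0 D=0 ZF=1 PC=3
Step 4: PC=3 exec 'SUB D, A'. After: A=5 B=0 C=0 D=-5 ZF=0 PC=4
Step 5: PC=4 exec 'HALT'. After: A=5 B=0 C=0 D=-5 ZF=0 PC=4 HALTED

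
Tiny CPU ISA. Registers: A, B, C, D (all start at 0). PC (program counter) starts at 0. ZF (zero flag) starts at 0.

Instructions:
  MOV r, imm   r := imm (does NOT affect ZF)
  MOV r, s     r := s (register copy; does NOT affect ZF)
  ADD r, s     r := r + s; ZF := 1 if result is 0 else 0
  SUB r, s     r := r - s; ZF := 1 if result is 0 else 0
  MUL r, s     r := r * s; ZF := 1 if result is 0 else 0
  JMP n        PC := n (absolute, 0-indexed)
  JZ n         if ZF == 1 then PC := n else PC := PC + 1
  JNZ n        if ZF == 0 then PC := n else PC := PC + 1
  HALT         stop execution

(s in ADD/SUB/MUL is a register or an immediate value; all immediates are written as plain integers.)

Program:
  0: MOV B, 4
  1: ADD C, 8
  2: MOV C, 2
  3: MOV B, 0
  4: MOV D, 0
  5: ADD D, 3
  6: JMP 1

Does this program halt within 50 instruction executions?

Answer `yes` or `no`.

Step 1: PC=0 exec 'MOV B, 4'. After: A=0 B=4 C=0 D=0 ZF=0 PC=1
Step 2: PC=1 exec 'ADD C, 8'. After: A=0 B=4 C=8 D=0 ZF=0 PC=2
Step 3: PC=2 exec 'MOV C, 2'. After: A=0 B=4 C=2 D=0 ZF=0 PC=3
Step 4: PC=3 exec 'MOV B, 0'. After: A=0 B=0 C=2 D=0 ZF=0 PC=4
Step 5: PC=4 exec 'MOV D, 0'. After: A=0 B=0 C=2 D=0 ZF=0 PC=5
Step 6: PC=5 exec 'ADD D, 3'. After: A=0 B=0 C=2 D=3 ZF=0 PC=6
Step 7: PC=6 exec 'JMP 1'. After: A=0 B=0 C=2 D=3 ZF=0 PC=1
Step 8: PC=1 exec 'ADD C, 8'. After: A=0 B=0 C=10 D=3 ZF=0 PC=2
Step 9: PC=2 exec 'MOV C, 2'. After: A=0 B=0 C=2 D=3 ZF=0 PC=3
Step 10: PC=3 exec 'MOV B, 0'. After: A=0 B=0 C=2 D=3 ZF=0 PC=4
Step 11: PC=4 exec 'MOV D, 0'. After: A=0 B=0 C=2 D=0 ZF=0 PC=5
State after step 11 equals state after step 5: the program is in a cycle of length 6 and will never halt.

Answer: no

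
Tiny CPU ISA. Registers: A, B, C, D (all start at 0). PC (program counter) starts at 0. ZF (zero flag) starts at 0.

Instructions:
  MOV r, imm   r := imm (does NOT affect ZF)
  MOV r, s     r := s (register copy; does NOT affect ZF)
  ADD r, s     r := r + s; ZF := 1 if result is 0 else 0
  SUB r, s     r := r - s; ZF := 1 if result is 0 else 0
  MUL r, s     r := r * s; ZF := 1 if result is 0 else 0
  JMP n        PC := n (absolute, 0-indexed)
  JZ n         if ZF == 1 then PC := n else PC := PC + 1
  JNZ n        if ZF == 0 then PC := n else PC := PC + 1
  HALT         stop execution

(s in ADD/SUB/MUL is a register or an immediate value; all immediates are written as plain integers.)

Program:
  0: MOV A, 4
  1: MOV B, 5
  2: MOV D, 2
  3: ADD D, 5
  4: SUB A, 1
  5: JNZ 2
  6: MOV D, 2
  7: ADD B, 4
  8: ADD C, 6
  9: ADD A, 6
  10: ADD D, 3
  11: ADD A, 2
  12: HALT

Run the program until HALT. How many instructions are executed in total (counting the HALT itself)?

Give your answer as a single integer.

Answer: 25

Derivation:
Step 1: PC=0 exec 'MOV A, 4'. After: A=4 B=0 C=0 D=0 ZF=0 PC=1
Step 2: PC=1 exec 'MOV B, 5'. After: A=4 B=5 C=0 D=0 ZF=0 PC=2
Step 3: PC=2 exec 'MOV D, 2'. After: A=4 B=5 C=0 D=2 ZF=0 PC=3
Step 4: PC=3 exec 'ADD D, 5'. After: A=4 B=5 C=0 D=7 ZF=0 PC=4
Step 5: PC=4 exec 'SUB A, 1'. After: A=3 B=5 C=0 D=7 ZF=0 PC=5
Step 6: PC=5 exec 'JNZ 2'. After: A=3 B=5 C=0 D=7 ZF=0 PC=2
Step 7: PC=2 exec 'MOV D, 2'. After: A=3 B=5 C=0 D=2 ZF=0 PC=3
Step 8: PC=3 exec 'ADD D, 5'. After: A=3 B=5 C=0 D=7 ZF=0 PC=4
Step 9: PC=4 exec 'SUB A, 1'. After: A=2 B=5 C=0 D=7 ZF=0 PC=5
Step 10: PC=5 exec 'JNZ 2'. After: A=2 B=5 C=0 D=7 ZF=0 PC=2
Step 11: PC=2 exec 'MOV D, 2'. After: A=2 B=5 C=0 D=2 ZF=0 PC=3
Step 12: PC=3 exec 'ADD D, 5'. After: A=2 B=5 C=0 D=7 ZF=0 PC=4
Step 13: PC=4 exec 'SUB A, 1'. After: A=1 B=5 C=0 D=7 ZF=0 PC=5
Step 14: PC=5 exec 'JNZ 2'. After: A=1 B=5 C=0 D=7 ZF=0 PC=2
Step 15: PC=2 exec 'MOV D, 2'. After: A=1 B=5 C=0 D=2 ZF=0 PC=3
Step 16: PC=3 exec 'ADD D, 5'. After: A=1 B=5 C=0 D=7 ZF=0 PC=4
Step 17: PC=4 exec 'SUB A, 1'. After: A=0 B=5 C=0 D=7 ZF=1 PC=5
Step 18: PC=5 exec 'JNZ 2'. After: A=0 B=5 C=0 D=7 ZF=1 PC=6
Step 19: PC=6 exec 'MOV D, 2'. After: A=0 B=5 C=0 D=2 ZF=1 PC=7
Step 20: PC=7 exec 'ADD B, 4'. After: A=0 B=9 C=0 D=2 ZF=0 PC=8
Step 21: PC=8 exec 'ADD C, 6'. After: A=0 B=9 C=6 D=2 ZF=0 PC=9
Step 22: PC=9 exec 'ADD A, 6'. After: A=6 B=9 C=6 D=2 ZF=0 PC=10
Step 23: PC=10 exec 'ADD D, 3'. After: A=6 B=9 C=6 D=5 ZF=0 PC=11
Step 24: PC=11 exec 'ADD A, 2'. After: A=8 B=9 C=6 D=5 ZF=0 PC=12
Step 25: PC=12 exec 'HALT'. After: A=8 B=9 C=6 D=5 ZF=0 PC=12 HALTED
Total instructions executed: 25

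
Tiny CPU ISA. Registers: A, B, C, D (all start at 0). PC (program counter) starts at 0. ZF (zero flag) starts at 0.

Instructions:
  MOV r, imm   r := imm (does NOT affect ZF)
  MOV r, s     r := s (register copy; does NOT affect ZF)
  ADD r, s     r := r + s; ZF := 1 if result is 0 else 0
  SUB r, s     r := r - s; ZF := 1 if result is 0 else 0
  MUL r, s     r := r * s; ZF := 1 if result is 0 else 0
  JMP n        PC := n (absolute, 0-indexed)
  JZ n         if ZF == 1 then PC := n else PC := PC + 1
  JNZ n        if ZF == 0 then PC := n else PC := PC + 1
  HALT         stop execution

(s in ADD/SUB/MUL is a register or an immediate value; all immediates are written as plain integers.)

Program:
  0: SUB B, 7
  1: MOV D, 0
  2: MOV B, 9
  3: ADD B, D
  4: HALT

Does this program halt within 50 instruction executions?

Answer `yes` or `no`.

Step 1: PC=0 exec 'SUB B, 7'. After: A=0 B=-7 C=0 D=0 ZF=0 PC=1
Step 2: PC=1 exec 'MOV D, 0'. After: A=0 B=-7 C=0 D=0 ZF=0 PC=2
Step 3: PC=2 exec 'MOV B, 9'. After: A=0 B=9 C=0 D=0 ZF=0 PC=3
Step 4: PC=3 exec 'ADD B, D'. After: A=0 B=9 C=0 D=0 ZF=0 PC=4
Step 5: PC=4 exec 'HALT'. After: A=0 B=9 C=0 D=0 ZF=0 PC=4 HALTED

Answer: yes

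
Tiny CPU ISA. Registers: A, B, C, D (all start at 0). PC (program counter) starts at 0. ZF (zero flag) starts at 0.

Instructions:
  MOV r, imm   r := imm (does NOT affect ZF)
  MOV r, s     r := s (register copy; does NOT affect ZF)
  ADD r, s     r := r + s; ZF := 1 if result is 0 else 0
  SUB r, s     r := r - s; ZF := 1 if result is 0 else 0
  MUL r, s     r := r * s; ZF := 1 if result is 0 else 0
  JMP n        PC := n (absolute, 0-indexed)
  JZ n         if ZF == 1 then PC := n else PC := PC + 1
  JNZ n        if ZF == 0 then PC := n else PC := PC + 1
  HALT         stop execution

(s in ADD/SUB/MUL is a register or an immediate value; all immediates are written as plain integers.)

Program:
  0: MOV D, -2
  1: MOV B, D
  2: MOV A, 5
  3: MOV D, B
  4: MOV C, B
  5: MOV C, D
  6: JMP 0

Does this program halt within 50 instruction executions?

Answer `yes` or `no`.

Answer: no

Derivation:
Step 1: PC=0 exec 'MOV D, -2'. After: A=0 B=0 C=0 D=-2 ZF=0 PC=1
Step 2: PC=1 exec 'MOV B, D'. After: A=0 B=-2 C=0 D=-2 ZF=0 PC=2
Step 3: PC=2 exec 'MOV A, 5'. After: A=5 B=-2 C=0 D=-2 ZF=0 PC=3
Step 4: PC=3 exec 'MOV D, B'. After: A=5 B=-2 C=0 D=-2 ZF=0 PC=4
Step 5: PC=4 exec 'MOV C, B'. After: A=5 B=-2 C=-2 D=-2 ZF=0 PC=5
Step 6: PC=5 exec 'MOV C, D'. After: A=5 B=-2 C=-2 D=-2 ZF=0 PC=6
Step 7: PC=6 exec 'JMP 0'. After: A=5 B=-2 C=-2 D=-2 ZF=0 PC=0
Step 8: PC=0 exec 'MOV D, -2'. After: A=5 B=-2 C=-2 D=-2 ZF=0 PC=1
Step 9: PC=1 exec 'MOV B, D'. After: A=5 B=-2 C=-2 D=-2 ZF=0 PC=2
Step 10: PC=2 exec 'MOV A, 5'. After: A=5 B=-2 C=-2 D=-2 ZF=0 PC=3
Step 11: PC=3 exec 'MOV D, B'. After: A=5 B=-2 C=-2 D=-2 ZF=0 PC=4
Step 12: PC=4 exec 'MOV C, B'. After: A=5 B=-2 C=-2 D=-2 ZF=0 PC=5
State after step 12 equals state after step 5: the program is in a cycle of length 7 and will never halt.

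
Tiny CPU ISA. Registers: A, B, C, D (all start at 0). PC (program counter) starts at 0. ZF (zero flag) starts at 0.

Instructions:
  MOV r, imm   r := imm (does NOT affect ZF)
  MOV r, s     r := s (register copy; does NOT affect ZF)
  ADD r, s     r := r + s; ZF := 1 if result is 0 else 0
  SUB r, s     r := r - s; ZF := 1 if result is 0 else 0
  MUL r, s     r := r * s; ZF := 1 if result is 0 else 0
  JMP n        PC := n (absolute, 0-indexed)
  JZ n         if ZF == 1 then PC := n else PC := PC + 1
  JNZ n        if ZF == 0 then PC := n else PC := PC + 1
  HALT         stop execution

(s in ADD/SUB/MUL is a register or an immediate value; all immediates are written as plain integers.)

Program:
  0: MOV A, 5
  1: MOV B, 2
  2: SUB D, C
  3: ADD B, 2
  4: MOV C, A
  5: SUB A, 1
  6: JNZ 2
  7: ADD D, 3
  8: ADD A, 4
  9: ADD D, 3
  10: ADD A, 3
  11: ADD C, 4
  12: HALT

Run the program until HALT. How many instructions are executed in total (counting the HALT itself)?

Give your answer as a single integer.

Answer: 33

Derivation:
Step 1: PC=0 exec 'MOV A, 5'. After: A=5 B=0 C=0 D=0 ZF=0 PC=1
Step 2: PC=1 exec 'MOV B, 2'. After: A=5 B=2 C=0 D=0 ZF=0 PC=2
Step 3: PC=2 exec 'SUB D, C'. After: A=5 B=2 C=0 D=0 ZF=1 PC=3
Step 4: PC=3 exec 'ADD B, 2'. After: A=5 B=4 C=0 D=0 ZF=0 PC=4
Step 5: PC=4 exec 'MOV C, A'. After: A=5 B=4 C=5 D=0 ZF=0 PC=5
Step 6: PC=5 exec 'SUB A, 1'. After: A=4 B=4 C=5 D=0 ZF=0 PC=6
Step 7: PC=6 exec 'JNZ 2'. After: A=4 B=4 C=5 D=0 ZF=0 PC=2
Step 8: PC=2 exec 'SUB D, C'. After: A=4 B=4 C=5 D=-5 ZF=0 PC=3
Step 9: PC=3 exec 'ADD B, 2'. After: A=4 B=6 C=5 D=-5 ZF=0 PC=4
Step 10: PC=4 exec 'MOV C, A'. After: A=4 B=6 C=4 D=-5 ZF=0 PC=5
Step 11: PC=5 exec 'SUB A, 1'. After: A=3 B=6 C=4 D=-5 ZF=0 PC=6
Step 12: PC=6 exec 'JNZ 2'. After: A=3 B=6 C=4 D=-5 ZF=0 PC=2
Step 13: PC=2 exec 'SUB D, C'. After: A=3 B=6 C=4 D=-9 ZF=0 PC=3
Step 14: PC=3 exec 'ADD B, 2'. After: A=3 B=8 C=4 D=-9 ZF=0 PC=4
Step 15: PC=4 exec 'MOV C, A'. After: A=3 B=8 C=3 D=-9 ZF=0 PC=5
Step 16: PC=5 exec 'SUB A, 1'. After: A=2 B=8 C=3 D=-9 ZF=0 PC=6
Step 17: PC=6 exec 'JNZ 2'. After: A=2 B=8 C=3 D=-9 ZF=0 PC=2
Step 18: PC=2 exec 'SUB D, C'. After: A=2 B=8 C=3 D=-12 ZF=0 PC=3
Step 19: PC=3 exec 'ADD B, 2'. After: A=2 B=10 C=3 D=-12 ZF=0 PC=4
Step 20: PC=4 exec 'MOV C, A'. After: A=2 B=10 C=2 D=-12 ZF=0 PC=5
Step 21: PC=5 exec 'SUB A, 1'. After: A=1 B=10 C=2 D=-12 ZF=0 PC=6
Step 22: PC=6 exec 'JNZ 2'. After: A=1 B=10 C=2 D=-12 ZF=0 PC=2
Step 23: PC=2 exec 'SUB D, C'. After: A=1 B=10 C=2 D=-14 ZF=0 PC=3
Step 24: PC=3 exec 'ADD B, 2'. After: A=1 B=12 C=2 D=-14 ZF=0 PC=4
Step 25: PC=4 exec 'MOV C, A'. After: A=1 B=12 C=1 D=-14 ZF=0 PC=5
Step 26: PC=5 exec 'SUB A, 1'. After: A=0 B=12 C=1 D=-14 ZF=1 PC=6
Step 27: PC=6 exec 'JNZ 2'. After: A=0 B=12 C=1 D=-14 ZF=1 PC=7
Step 28: PC=7 exec 'ADD D, 3'. After: A=0 B=12 C=1 D=-11 ZF=0 PC=8
Step 29: PC=8 exec 'ADD A, 4'. After: A=4 B=12 C=1 D=-11 ZF=0 PC=9
Step 30: PC=9 exec 'ADD D, 3'. After: A=4 B=12 C=1 D=-8 ZF=0 PC=10
Step 31: PC=10 exec 'ADD A, 3'. After: A=7 B=12 C=1 D=-8 ZF=0 PC=11
Step 32: PC=11 exec 'ADD C, 4'. After: A=7 B=12 C=5 D=-8 ZF=0 PC=12
Step 33: PC=12 exec 'HALT'. After: A=7 B=12 C=5 D=-8 ZF=0 PC=12 HALTED
Total instructions executed: 33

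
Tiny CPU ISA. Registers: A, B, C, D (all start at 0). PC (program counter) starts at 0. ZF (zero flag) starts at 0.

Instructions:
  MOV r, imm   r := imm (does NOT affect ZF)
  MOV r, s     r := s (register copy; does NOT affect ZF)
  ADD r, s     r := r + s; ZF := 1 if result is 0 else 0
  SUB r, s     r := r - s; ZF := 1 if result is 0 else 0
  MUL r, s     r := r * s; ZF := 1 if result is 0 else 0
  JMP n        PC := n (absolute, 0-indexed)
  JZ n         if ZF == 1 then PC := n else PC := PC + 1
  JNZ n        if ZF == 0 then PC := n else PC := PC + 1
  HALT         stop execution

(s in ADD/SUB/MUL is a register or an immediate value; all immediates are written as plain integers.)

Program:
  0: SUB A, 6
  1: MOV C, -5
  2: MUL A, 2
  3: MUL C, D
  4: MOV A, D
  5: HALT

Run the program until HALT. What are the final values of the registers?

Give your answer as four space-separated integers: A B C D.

Step 1: PC=0 exec 'SUB A, 6'. After: A=-6 B=0 C=0 D=0 ZF=0 PC=1
Step 2: PC=1 exec 'MOV C, -5'. After: A=-6 B=0 C=-5 D=0 ZF=0 PC=2
Step 3: PC=2 exec 'MUL A, 2'. After: A=-12 B=0 C=-5 D=0 ZF=0 PC=3
Step 4: PC=3 exec 'MUL C, D'. After: A=-12 B=0 C=0 D=0 ZF=1 PC=4
Step 5: PC=4 exec 'MOV A, D'. After: A=0 B=0 C=0 D=0 ZF=1 PC=5
Step 6: PC=5 exec 'HALT'. After: A=0 B=0 C=0 D=0 ZF=1 PC=5 HALTED

Answer: 0 0 0 0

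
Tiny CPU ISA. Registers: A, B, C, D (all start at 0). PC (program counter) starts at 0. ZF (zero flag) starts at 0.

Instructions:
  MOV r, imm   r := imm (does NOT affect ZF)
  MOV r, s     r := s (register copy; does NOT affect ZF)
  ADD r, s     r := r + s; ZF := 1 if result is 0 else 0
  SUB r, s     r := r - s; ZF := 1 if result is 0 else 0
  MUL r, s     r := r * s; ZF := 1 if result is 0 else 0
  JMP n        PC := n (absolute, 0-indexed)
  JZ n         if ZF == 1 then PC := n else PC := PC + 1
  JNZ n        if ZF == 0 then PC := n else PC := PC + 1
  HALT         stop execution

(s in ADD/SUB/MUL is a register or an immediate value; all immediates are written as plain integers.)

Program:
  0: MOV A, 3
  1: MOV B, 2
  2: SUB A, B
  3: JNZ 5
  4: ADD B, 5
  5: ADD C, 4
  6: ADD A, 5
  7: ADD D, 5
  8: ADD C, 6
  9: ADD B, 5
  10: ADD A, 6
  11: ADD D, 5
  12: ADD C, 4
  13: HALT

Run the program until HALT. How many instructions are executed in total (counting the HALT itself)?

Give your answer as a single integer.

Step 1: PC=0 exec 'MOV A, 3'. After: A=3 B=0 C=0 D=0 ZF=0 PC=1
Step 2: PC=1 exec 'MOV B, 2'. After: A=3 B=2 C=0 D=0 ZF=0 PC=2
Step 3: PC=2 exec 'SUB A, B'. After: A=1 B=2 C=0 D=0 ZF=0 PC=3
Step 4: PC=3 exec 'JNZ 5'. After: A=1 B=2 C=0 D=0 ZF=0 PC=5
Step 5: PC=5 exec 'ADD C, 4'. After: A=1 B=2 C=4 D=0 ZF=0 PC=6
Step 6: PC=6 exec 'ADD A, 5'. After: A=6 B=2 C=4 D=0 ZF=0 PC=7
Step 7: PC=7 exec 'ADD D, 5'. After: A=6 B=2 C=4 D=5 ZF=0 PC=8
Step 8: PC=8 exec 'ADD C, 6'. After: A=6 B=2 C=10 D=5 ZF=0 PC=9
Step 9: PC=9 exec 'ADD B, 5'. After: A=6 B=7 C=10 D=5 ZF=0 PC=10
Step 10: PC=10 exec 'ADD A, 6'. After: A=12 B=7 C=10 D=5 ZF=0 PC=11
Step 11: PC=11 exec 'ADD D, 5'. After: A=12 B=7 C=10 D=10 ZF=0 PC=12
Step 12: PC=12 exec 'ADD C, 4'. After: A=12 B=7 C=14 D=10 ZF=0 PC=13
Step 13: PC=13 exec 'HALT'. After: A=12 B=7 C=14 D=10 ZF=0 PC=13 HALTED
Total instructions executed: 13

Answer: 13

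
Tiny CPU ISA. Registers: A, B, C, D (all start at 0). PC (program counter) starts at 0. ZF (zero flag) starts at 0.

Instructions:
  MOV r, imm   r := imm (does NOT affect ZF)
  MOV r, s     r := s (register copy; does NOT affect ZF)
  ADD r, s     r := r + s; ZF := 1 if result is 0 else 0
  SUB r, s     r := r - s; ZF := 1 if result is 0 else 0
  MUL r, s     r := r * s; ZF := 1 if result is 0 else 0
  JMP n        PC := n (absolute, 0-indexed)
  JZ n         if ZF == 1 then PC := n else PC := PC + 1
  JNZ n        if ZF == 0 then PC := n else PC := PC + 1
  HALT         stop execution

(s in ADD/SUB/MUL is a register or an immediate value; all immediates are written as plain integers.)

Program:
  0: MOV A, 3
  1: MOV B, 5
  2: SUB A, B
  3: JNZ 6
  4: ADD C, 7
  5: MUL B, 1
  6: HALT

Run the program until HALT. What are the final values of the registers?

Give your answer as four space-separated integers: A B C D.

Answer: -2 5 0 0

Derivation:
Step 1: PC=0 exec 'MOV A, 3'. After: A=3 B=0 C=0 D=0 ZF=0 PC=1
Step 2: PC=1 exec 'MOV B, 5'. After: A=3 B=5 C=0 D=0 ZF=0 PC=2
Step 3: PC=2 exec 'SUB A, B'. After: A=-2 B=5 C=0 D=0 ZF=0 PC=3
Step 4: PC=3 exec 'JNZ 6'. After: A=-2 B=5 C=0 D=0 ZF=0 PC=6
Step 5: PC=6 exec 'HALT'. After: A=-2 B=5 C=0 D=0 ZF=0 PC=6 HALTED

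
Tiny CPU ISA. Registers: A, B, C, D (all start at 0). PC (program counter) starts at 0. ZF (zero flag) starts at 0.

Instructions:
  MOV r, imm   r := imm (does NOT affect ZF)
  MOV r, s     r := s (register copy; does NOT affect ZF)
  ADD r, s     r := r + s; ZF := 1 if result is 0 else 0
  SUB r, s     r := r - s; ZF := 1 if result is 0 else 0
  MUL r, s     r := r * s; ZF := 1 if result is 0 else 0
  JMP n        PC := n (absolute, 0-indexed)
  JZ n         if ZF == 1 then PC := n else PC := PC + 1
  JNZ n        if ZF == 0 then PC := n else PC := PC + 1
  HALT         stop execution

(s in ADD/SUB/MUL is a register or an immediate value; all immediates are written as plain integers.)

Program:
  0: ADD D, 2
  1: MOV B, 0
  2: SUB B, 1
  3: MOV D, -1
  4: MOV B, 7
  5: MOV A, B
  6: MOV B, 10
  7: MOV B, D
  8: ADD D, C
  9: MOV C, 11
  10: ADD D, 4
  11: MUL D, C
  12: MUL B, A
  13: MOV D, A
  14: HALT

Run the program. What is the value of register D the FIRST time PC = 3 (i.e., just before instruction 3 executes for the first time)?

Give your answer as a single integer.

Step 1: PC=0 exec 'ADD D, 2'. After: A=0 B=0 C=0 D=2 ZF=0 PC=1
Step 2: PC=1 exec 'MOV B, 0'. After: A=0 B=0 C=0 D=2 ZF=0 PC=2
Step 3: PC=2 exec 'SUB B, 1'. After: A=0 B=-1 C=0 D=2 ZF=0 PC=3
First time PC=3: D=2

2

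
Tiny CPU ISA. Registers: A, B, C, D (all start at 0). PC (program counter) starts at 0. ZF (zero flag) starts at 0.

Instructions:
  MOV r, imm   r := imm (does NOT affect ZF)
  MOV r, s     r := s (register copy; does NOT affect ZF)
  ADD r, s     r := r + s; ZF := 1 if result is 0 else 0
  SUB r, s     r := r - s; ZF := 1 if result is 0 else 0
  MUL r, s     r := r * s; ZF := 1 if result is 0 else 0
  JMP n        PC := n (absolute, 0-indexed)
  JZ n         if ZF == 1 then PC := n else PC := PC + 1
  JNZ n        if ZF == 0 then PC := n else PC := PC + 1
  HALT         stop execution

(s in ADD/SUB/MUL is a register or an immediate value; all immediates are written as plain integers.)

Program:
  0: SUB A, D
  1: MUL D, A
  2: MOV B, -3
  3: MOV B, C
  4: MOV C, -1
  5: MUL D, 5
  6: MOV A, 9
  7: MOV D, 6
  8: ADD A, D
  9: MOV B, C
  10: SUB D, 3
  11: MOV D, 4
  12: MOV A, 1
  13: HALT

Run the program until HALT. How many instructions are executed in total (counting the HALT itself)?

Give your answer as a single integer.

Step 1: PC=0 exec 'SUB A, D'. After: A=0 B=0 C=0 D=0 ZF=1 PC=1
Step 2: PC=1 exec 'MUL D, A'. After: A=0 B=0 C=0 D=0 ZF=1 PC=2
Step 3: PC=2 exec 'MOV B, -3'. After: A=0 B=-3 C=0 D=0 ZF=1 PC=3
Step 4: PC=3 exec 'MOV B, C'. After: A=0 B=0 C=0 D=0 ZF=1 PC=4
Step 5: PC=4 exec 'MOV C, -1'. After: A=0 B=0 C=-1 D=0 ZF=1 PC=5
Step 6: PC=5 exec 'MUL D, 5'. After: A=0 B=0 C=-1 D=0 ZF=1 PC=6
Step 7: PC=6 exec 'MOV A, 9'. After: A=9 B=0 C=-1 D=0 ZF=1 PC=7
Step 8: PC=7 exec 'MOV D, 6'. After: A=9 B=0 C=-1 D=6 ZF=1 PC=8
Step 9: PC=8 exec 'ADD A, D'. After: A=15 B=0 C=-1 D=6 ZF=0 PC=9
Step 10: PC=9 exec 'MOV B, C'. After: A=15 B=-1 C=-1 D=6 ZF=0 PC=10
Step 11: PC=10 exec 'SUB D, 3'. After: A=15 B=-1 C=-1 D=3 ZF=0 PC=11
Step 12: PC=11 exec 'MOV D, 4'. After: A=15 B=-1 C=-1 D=4 ZF=0 PC=12
Step 13: PC=12 exec 'MOV A, 1'. After: A=1 B=-1 C=-1 D=4 ZF=0 PC=13
Step 14: PC=13 exec 'HALT'. After: A=1 B=-1 C=-1 D=4 ZF=0 PC=13 HALTED
Total instructions executed: 14

Answer: 14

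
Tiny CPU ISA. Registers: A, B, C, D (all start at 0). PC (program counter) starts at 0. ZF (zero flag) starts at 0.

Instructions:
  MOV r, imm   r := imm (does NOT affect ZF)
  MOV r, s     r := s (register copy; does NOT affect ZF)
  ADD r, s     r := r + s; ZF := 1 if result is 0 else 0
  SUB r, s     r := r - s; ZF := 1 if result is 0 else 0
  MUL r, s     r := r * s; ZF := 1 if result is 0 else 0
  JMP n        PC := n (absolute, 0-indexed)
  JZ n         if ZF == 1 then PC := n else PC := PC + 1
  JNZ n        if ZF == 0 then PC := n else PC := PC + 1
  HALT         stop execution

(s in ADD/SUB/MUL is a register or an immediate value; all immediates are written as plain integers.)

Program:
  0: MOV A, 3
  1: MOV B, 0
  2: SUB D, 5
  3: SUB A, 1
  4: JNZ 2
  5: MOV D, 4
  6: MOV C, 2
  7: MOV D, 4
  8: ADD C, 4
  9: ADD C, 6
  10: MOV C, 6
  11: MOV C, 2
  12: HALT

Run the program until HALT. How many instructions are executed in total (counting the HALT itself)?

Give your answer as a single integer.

Step 1: PC=0 exec 'MOV A, 3'. After: A=3 B=0 C=0 D=0 ZF=0 PC=1
Step 2: PC=1 exec 'MOV B, 0'. After: A=3 B=0 C=0 D=0 ZF=0 PC=2
Step 3: PC=2 exec 'SUB D, 5'. After: A=3 B=0 C=0 D=-5 ZF=0 PC=3
Step 4: PC=3 exec 'SUB A, 1'. After: A=2 B=0 C=0 D=-5 ZF=0 PC=4
Step 5: PC=4 exec 'JNZ 2'. After: A=2 B=0 C=0 D=-5 ZF=0 PC=2
Step 6: PC=2 exec 'SUB D, 5'. After: A=2 B=0 C=0 D=-10 ZF=0 PC=3
Step 7: PC=3 exec 'SUB A, 1'. After: A=1 B=0 C=0 D=-10 ZF=0 PC=4
Step 8: PC=4 exec 'JNZ 2'. After: A=1 B=0 C=0 D=-10 ZF=0 PC=2
Step 9: PC=2 exec 'SUB D, 5'. After: A=1 B=0 C=0 D=-15 ZF=0 PC=3
Step 10: PC=3 exec 'SUB A, 1'. After: A=0 B=0 C=0 D=-15 ZF=1 PC=4
Step 11: PC=4 exec 'JNZ 2'. After: A=0 B=0 C=0 D=-15 ZF=1 PC=5
Step 12: PC=5 exec 'MOV D, 4'. After: A=0 B=0 C=0 D=4 ZF=1 PC=6
Step 13: PC=6 exec 'MOV C, 2'. After: A=0 B=0 C=2 D=4 ZF=1 PC=7
Step 14: PC=7 exec 'MOV D, 4'. After: A=0 B=0 C=2 D=4 ZF=1 PC=8
Step 15: PC=8 exec 'ADD C, 4'. After: A=0 B=0 C=6 D=4 ZF=0 PC=9
Step 16: PC=9 exec 'ADD C, 6'. After: A=0 B=0 C=12 D=4 ZF=0 PC=10
Step 17: PC=10 exec 'MOV C, 6'. After: A=0 B=0 C=6 D=4 ZF=0 PC=11
Step 18: PC=11 exec 'MOV C, 2'. After: A=0 B=0 C=2 D=4 ZF=0 PC=12
Step 19: PC=12 exec 'HALT'. After: A=0 B=0 C=2 D=4 ZF=0 PC=12 HALTED
Total instructions executed: 19

Answer: 19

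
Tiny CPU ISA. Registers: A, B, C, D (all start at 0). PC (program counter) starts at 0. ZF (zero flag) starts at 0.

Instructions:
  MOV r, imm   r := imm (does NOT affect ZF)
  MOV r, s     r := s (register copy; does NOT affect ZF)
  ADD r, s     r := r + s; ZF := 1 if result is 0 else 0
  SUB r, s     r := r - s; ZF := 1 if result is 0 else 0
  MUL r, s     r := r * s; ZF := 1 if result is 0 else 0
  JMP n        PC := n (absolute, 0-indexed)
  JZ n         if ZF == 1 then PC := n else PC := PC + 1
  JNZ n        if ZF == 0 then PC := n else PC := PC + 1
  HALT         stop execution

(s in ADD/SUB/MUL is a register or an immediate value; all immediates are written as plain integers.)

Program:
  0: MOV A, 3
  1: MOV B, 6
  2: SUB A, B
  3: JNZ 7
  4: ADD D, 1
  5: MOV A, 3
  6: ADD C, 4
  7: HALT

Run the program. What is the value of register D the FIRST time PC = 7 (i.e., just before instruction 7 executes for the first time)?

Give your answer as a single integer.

Step 1: PC=0 exec 'MOV A, 3'. After: A=3 B=0 C=0 D=0 ZF=0 PC=1
Step 2: PC=1 exec 'MOV B, 6'. After: A=3 B=6 C=0 D=0 ZF=0 PC=2
Step 3: PC=2 exec 'SUB A, B'. After: A=-3 B=6 C=0 D=0 ZF=0 PC=3
Step 4: PC=3 exec 'JNZ 7'. After: A=-3 B=6 C=0 D=0 ZF=0 PC=7
First time PC=7: D=0

0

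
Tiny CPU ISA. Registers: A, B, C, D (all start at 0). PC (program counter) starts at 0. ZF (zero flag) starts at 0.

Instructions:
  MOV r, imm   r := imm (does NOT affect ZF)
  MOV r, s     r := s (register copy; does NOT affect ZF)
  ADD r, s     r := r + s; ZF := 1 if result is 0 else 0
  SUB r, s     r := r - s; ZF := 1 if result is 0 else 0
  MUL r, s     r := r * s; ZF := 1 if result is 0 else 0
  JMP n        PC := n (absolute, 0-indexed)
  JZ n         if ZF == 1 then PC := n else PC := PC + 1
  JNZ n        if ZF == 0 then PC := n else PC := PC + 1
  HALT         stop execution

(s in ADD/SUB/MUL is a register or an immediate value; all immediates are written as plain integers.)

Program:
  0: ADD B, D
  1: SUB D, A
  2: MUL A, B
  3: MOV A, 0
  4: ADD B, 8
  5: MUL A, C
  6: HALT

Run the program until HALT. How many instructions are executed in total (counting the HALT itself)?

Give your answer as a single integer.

Step 1: PC=0 exec 'ADD B, D'. After: A=0 B=0 C=0 D=0 ZF=1 PC=1
Step 2: PC=1 exec 'SUB D, A'. After: A=0 B=0 C=0 D=0 ZF=1 PC=2
Step 3: PC=2 exec 'MUL A, B'. After: A=0 B=0 C=0 D=0 ZF=1 PC=3
Step 4: PC=3 exec 'MOV A, 0'. After: A=0 B=0 C=0 D=0 ZF=1 PC=4
Step 5: PC=4 exec 'ADD B, 8'. After: A=0 B=8 C=0 D=0 ZF=0 PC=5
Step 6: PC=5 exec 'MUL A, C'. After: A=0 B=8 C=0 D=0 ZF=1 PC=6
Step 7: PC=6 exec 'HALT'. After: A=0 B=8 C=0 D=0 ZF=1 PC=6 HALTED
Total instructions executed: 7

Answer: 7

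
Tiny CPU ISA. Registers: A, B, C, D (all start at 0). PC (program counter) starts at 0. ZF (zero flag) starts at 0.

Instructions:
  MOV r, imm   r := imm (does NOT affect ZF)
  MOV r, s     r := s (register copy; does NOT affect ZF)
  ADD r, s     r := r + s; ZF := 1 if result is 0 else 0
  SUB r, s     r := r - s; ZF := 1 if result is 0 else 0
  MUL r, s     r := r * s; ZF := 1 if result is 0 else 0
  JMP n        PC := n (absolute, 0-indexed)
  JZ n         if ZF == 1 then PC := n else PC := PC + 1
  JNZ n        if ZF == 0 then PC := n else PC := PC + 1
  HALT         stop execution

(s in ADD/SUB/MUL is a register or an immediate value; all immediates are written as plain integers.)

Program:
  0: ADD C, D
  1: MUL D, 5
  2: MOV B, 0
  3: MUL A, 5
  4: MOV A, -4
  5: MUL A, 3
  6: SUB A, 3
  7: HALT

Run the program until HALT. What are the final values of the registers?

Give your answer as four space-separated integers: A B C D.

Answer: -15 0 0 0

Derivation:
Step 1: PC=0 exec 'ADD C, D'. After: A=0 B=0 C=0 D=0 ZF=1 PC=1
Step 2: PC=1 exec 'MUL D, 5'. After: A=0 B=0 C=0 D=0 ZF=1 PC=2
Step 3: PC=2 exec 'MOV B, 0'. After: A=0 B=0 C=0 D=0 ZF=1 PC=3
Step 4: PC=3 exec 'MUL A, 5'. After: A=0 B=0 C=0 D=0 ZF=1 PC=4
Step 5: PC=4 exec 'MOV A, -4'. After: A=-4 B=0 C=0 D=0 ZF=1 PC=5
Step 6: PC=5 exec 'MUL A, 3'. After: A=-12 B=0 C=0 D=0 ZF=0 PC=6
Step 7: PC=6 exec 'SUB A, 3'. After: A=-15 B=0 C=0 D=0 ZF=0 PC=7
Step 8: PC=7 exec 'HALT'. After: A=-15 B=0 C=0 D=0 ZF=0 PC=7 HALTED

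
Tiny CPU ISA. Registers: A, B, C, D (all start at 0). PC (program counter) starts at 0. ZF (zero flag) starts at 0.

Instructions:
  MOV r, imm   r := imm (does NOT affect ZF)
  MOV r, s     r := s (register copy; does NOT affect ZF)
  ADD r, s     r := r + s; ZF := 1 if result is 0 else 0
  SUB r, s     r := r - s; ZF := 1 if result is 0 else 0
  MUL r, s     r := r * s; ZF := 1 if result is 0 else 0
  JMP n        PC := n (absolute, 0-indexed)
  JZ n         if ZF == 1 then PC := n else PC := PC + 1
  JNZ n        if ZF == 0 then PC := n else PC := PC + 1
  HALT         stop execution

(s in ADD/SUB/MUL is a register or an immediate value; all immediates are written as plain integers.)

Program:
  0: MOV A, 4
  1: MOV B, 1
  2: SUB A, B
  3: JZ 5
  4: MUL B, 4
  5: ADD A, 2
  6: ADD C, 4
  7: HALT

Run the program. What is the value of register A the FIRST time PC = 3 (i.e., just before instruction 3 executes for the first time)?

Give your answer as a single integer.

Step 1: PC=0 exec 'MOV A, 4'. After: A=4 B=0 C=0 D=0 ZF=0 PC=1
Step 2: PC=1 exec 'MOV B, 1'. After: A=4 B=1 C=0 D=0 ZF=0 PC=2
Step 3: PC=2 exec 'SUB A, B'. After: A=3 B=1 C=0 D=0 ZF=0 PC=3
First time PC=3: A=3

3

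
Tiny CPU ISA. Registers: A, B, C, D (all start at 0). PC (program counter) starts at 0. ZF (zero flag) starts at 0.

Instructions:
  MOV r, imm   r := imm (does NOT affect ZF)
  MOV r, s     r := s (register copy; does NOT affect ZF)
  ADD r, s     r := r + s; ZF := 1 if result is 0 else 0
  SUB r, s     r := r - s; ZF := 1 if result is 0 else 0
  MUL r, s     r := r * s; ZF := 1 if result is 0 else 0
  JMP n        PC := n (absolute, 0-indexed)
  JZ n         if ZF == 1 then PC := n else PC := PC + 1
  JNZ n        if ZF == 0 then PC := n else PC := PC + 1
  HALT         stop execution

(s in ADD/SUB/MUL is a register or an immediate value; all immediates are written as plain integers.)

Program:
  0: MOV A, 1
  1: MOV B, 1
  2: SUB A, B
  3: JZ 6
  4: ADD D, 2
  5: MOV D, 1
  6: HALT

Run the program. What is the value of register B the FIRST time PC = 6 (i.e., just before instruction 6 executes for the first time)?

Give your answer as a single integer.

Step 1: PC=0 exec 'MOV A, 1'. After: A=1 B=0 C=0 D=0 ZF=0 PC=1
Step 2: PC=1 exec 'MOV B, 1'. After: A=1 B=1 C=0 D=0 ZF=0 PC=2
Step 3: PC=2 exec 'SUB A, B'. After: A=0 B=1 C=0 D=0 ZF=1 PC=3
Step 4: PC=3 exec 'JZ 6'. After: A=0 B=1 C=0 D=0 ZF=1 PC=6
First time PC=6: B=1

1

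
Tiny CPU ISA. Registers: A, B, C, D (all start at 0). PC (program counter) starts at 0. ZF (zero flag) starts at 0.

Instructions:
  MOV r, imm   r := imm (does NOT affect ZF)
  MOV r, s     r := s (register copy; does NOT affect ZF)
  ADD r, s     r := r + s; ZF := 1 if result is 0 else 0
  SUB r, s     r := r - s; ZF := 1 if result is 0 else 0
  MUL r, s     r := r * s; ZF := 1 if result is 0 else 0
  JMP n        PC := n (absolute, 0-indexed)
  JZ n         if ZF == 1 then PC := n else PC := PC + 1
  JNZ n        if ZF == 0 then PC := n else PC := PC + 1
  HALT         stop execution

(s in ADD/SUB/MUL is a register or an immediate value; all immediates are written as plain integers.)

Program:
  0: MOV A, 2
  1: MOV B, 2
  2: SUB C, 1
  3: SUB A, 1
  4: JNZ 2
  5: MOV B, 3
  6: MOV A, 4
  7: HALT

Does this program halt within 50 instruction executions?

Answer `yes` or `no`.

Answer: yes

Derivation:
Step 1: PC=0 exec 'MOV A, 2'. After: A=2 B=0 C=0 D=0 ZF=0 PC=1
Step 2: PC=1 exec 'MOV B, 2'. After: A=2 B=2 C=0 D=0 ZF=0 PC=2
Step 3: PC=2 exec 'SUB C, 1'. After: A=2 B=2 C=-1 D=0 ZF=0 PC=3
Step 4: PC=3 exec 'SUB A, 1'. After: A=1 B=2 C=-1 D=0 ZF=0 PC=4
Step 5: PC=4 exec 'JNZ 2'. After: A=1 B=2 C=-1 D=0 ZF=0 PC=2
Step 6: PC=2 exec 'SUB C, 1'. After: A=1 B=2 C=-2 D=0 ZF=0 PC=3
Step 7: PC=3 exec 'SUB A, 1'. After: A=0 B=2 C=-2 D=0 ZF=1 PC=4
Step 8: PC=4 exec 'JNZ 2'. After: A=0 B=2 C=-2 D=0 ZF=1 PC=5
Step 9: PC=5 exec 'MOV B, 3'. After: A=0 B=3 C=-2 D=0 ZF=1 PC=6
Step 10: PC=6 exec 'MOV A, 4'. After: A=4 B=3 C=-2 D=0 ZF=1 PC=7
Step 11: PC=7 exec 'HALT'. After: A=4 B=3 C=-2 D=0 ZF=1 PC=7 HALTED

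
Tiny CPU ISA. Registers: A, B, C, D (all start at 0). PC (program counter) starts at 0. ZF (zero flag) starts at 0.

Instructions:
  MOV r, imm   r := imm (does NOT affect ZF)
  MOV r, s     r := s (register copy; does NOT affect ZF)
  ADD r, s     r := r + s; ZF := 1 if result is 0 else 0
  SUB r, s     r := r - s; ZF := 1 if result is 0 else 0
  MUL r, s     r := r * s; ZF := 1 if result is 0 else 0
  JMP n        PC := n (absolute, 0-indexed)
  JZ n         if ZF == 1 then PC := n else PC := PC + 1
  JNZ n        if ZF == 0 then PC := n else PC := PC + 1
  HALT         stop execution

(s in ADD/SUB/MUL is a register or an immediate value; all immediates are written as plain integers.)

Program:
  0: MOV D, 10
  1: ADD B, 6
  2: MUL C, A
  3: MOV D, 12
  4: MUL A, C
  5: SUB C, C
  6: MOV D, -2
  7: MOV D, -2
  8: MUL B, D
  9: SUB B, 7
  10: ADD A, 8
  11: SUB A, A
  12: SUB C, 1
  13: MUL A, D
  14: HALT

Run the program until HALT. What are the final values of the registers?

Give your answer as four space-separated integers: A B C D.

Answer: 0 -19 -1 -2

Derivation:
Step 1: PC=0 exec 'MOV D, 10'. After: A=0 B=0 C=0 D=10 ZF=0 PC=1
Step 2: PC=1 exec 'ADD B, 6'. After: A=0 B=6 C=0 D=10 ZF=0 PC=2
Step 3: PC=2 exec 'MUL C, A'. After: A=0 B=6 C=0 D=10 ZF=1 PC=3
Step 4: PC=3 exec 'MOV D, 12'. After: A=0 B=6 C=0 D=12 ZF=1 PC=4
Step 5: PC=4 exec 'MUL A, C'. After: A=0 B=6 C=0 D=12 ZF=1 PC=5
Step 6: PC=5 exec 'SUB C, C'. After: A=0 B=6 C=0 D=12 ZF=1 PC=6
Step 7: PC=6 exec 'MOV D, -2'. After: A=0 B=6 C=0 D=-2 ZF=1 PC=7
Step 8: PC=7 exec 'MOV D, -2'. After: A=0 B=6 C=0 D=-2 ZF=1 PC=8
Step 9: PC=8 exec 'MUL B, D'. After: A=0 B=-12 C=0 D=-2 ZF=0 PC=9
Step 10: PC=9 exec 'SUB B, 7'. After: A=0 B=-19 C=0 D=-2 ZF=0 PC=10
Step 11: PC=10 exec 'ADD A, 8'. After: A=8 B=-19 C=0 D=-2 ZF=0 PC=11
Step 12: PC=11 exec 'SUB A, A'. After: A=0 B=-19 C=0 D=-2 ZF=1 PC=12
Step 13: PC=12 exec 'SUB C, 1'. After: A=0 B=-19 C=-1 D=-2 ZF=0 PC=13
Step 14: PC=13 exec 'MUL A, D'. After: A=0 B=-19 C=-1 D=-2 ZF=1 PC=14
Step 15: PC=14 exec 'HALT'. After: A=0 B=-19 C=-1 D=-2 ZF=1 PC=14 HALTED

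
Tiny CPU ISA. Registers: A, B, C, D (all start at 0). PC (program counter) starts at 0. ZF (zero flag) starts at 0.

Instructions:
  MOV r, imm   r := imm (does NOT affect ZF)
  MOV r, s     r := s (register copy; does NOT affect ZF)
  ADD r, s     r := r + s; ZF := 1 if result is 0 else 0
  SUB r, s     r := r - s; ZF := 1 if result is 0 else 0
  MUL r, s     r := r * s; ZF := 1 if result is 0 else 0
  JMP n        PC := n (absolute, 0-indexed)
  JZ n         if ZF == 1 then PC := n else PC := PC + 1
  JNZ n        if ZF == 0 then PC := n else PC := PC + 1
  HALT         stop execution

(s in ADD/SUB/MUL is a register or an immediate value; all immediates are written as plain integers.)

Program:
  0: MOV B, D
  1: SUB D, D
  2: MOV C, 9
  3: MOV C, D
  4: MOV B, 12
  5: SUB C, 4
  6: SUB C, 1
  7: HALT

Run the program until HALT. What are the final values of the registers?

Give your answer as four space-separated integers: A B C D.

Answer: 0 12 -5 0

Derivation:
Step 1: PC=0 exec 'MOV B, D'. After: A=0 B=0 C=0 D=0 ZF=0 PC=1
Step 2: PC=1 exec 'SUB D, D'. After: A=0 B=0 C=0 D=0 ZF=1 PC=2
Step 3: PC=2 exec 'MOV C, 9'. After: A=0 B=0 C=9 D=0 ZF=1 PC=3
Step 4: PC=3 exec 'MOV C, D'. After: A=0 B=0 C=0 D=0 ZF=1 PC=4
Step 5: PC=4 exec 'MOV B, 12'. After: A=0 B=12 C=0 D=0 ZF=1 PC=5
Step 6: PC=5 exec 'SUB C, 4'. After: A=0 B=12 C=-4 D=0 ZF=0 PC=6
Step 7: PC=6 exec 'SUB C, 1'. After: A=0 B=12 C=-5 D=0 ZF=0 PC=7
Step 8: PC=7 exec 'HALT'. After: A=0 B=12 C=-5 D=0 ZF=0 PC=7 HALTED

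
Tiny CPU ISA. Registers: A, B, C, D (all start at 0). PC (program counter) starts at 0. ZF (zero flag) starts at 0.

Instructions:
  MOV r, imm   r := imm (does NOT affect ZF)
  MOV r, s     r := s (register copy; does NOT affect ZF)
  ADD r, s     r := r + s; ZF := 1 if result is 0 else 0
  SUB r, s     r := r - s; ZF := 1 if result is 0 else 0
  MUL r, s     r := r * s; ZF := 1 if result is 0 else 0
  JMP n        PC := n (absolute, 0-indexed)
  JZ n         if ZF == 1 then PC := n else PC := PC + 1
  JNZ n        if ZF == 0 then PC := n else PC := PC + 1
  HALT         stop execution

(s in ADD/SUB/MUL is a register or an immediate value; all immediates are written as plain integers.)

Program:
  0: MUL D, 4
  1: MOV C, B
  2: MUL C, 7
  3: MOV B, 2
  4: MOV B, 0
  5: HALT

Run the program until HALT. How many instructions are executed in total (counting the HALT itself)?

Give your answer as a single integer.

Step 1: PC=0 exec 'MUL D, 4'. After: A=0 B=0 C=0 D=0 ZF=1 PC=1
Step 2: PC=1 exec 'MOV C, B'. After: A=0 B=0 C=0 D=0 ZF=1 PC=2
Step 3: PC=2 exec 'MUL C, 7'. After: A=0 B=0 C=0 D=0 ZF=1 PC=3
Step 4: PC=3 exec 'MOV B, 2'. After: A=0 B=2 C=0 D=0 ZF=1 PC=4
Step 5: PC=4 exec 'MOV B, 0'. After: A=0 B=0 C=0 D=0 ZF=1 PC=5
Step 6: PC=5 exec 'HALT'. After: A=0 B=0 C=0 D=0 ZF=1 PC=5 HALTED
Total instructions executed: 6

Answer: 6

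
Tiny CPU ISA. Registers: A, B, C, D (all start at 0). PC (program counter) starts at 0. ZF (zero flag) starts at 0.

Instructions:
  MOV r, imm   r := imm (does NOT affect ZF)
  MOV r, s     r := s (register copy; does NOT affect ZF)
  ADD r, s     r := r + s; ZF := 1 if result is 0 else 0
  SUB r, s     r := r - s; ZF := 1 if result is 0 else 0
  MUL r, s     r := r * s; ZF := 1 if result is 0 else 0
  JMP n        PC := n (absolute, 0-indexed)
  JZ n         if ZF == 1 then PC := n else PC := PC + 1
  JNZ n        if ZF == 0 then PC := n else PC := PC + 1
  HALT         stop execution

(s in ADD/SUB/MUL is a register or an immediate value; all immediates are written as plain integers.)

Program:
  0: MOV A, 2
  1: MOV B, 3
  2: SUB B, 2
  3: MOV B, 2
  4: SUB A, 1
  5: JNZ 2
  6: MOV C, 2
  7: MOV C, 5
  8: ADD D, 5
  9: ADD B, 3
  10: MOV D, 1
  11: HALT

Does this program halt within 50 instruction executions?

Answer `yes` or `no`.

Step 1: PC=0 exec 'MOV A, 2'. After: A=2 B=0 C=0 D=0 ZF=0 PC=1
Step 2: PC=1 exec 'MOV B, 3'. After: A=2 B=3 C=0 D=0 ZF=0 PC=2
Step 3: PC=2 exec 'SUB B, 2'. After: A=2 B=1 C=0 D=0 ZF=0 PC=3
Step 4: PC=3 exec 'MOV B, 2'. After: A=2 B=2 C=0 D=0 ZF=0 PC=4
Step 5: PC=4 exec 'SUB A, 1'. After: A=1 B=2 C=0 D=0 ZF=0 PC=5
Step 6: PC=5 exec 'JNZ 2'. After: A=1 B=2 C=0 D=0 ZF=0 PC=2
Step 7: PC=2 exec 'SUB B, 2'. After: A=1 B=0 C=0 D=0 ZF=1 PC=3
Step 8: PC=3 exec 'MOV B, 2'. After: A=1 B=2 C=0 D=0 ZF=1 PC=4
Step 9: PC=4 exec 'SUB A, 1'. After: A=0 B=2 C=0 D=0 ZF=1 PC=5
Step 10: PC=5 exec 'JNZ 2'. After: A=0 B=2 C=0 D=0 ZF=1 PC=6
Step 11: PC=6 exec 'MOV C, 2'. After: A=0 B=2 C=2 D=0 ZF=1 PC=7
Step 12: PC=7 exec 'MOV C, 5'. After: A=0 B=2 C=5 D=0 ZF=1 PC=8
Step 13: PC=8 exec 'ADD D, 5'. After: A=0 B=2 C=5 D=5 ZF=0 PC=9
Step 14: PC=9 exec 'ADD B, 3'. After: A=0 B=5 C=5 D=5 ZF=0 PC=10
Step 15: PC=10 exec 'MOV D, 1'. After: A=0 B=5 C=5 D=1 ZF=0 PC=11
Step 16: PC=11 exec 'HALT'. After: A=0 B=5 C=5 D=1 ZF=0 PC=11 HALTED

Answer: yes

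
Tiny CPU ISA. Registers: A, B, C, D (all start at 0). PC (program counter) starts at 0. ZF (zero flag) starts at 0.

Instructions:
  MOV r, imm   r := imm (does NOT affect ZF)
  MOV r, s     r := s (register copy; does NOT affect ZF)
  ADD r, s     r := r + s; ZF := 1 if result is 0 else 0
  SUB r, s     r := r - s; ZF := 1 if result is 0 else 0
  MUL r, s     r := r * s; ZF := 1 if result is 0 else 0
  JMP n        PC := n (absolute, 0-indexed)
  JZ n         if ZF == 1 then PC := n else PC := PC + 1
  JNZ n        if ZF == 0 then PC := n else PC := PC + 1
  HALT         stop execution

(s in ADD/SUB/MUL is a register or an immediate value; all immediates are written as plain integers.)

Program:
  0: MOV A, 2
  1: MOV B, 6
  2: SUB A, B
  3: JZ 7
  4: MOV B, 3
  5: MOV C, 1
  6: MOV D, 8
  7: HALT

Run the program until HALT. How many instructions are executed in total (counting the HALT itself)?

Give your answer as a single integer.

Answer: 8

Derivation:
Step 1: PC=0 exec 'MOV A, 2'. After: A=2 B=0 C=0 D=0 ZF=0 PC=1
Step 2: PC=1 exec 'MOV B, 6'. After: A=2 B=6 C=0 D=0 ZF=0 PC=2
Step 3: PC=2 exec 'SUB A, B'. After: A=-4 B=6 C=0 D=0 ZF=0 PC=3
Step 4: PC=3 exec 'JZ 7'. After: A=-4 B=6 C=0 D=0 ZF=0 PC=4
Step 5: PC=4 exec 'MOV B, 3'. After: A=-4 B=3 C=0 D=0 ZF=0 PC=5
Step 6: PC=5 exec 'MOV C, 1'. After: A=-4 B=3 C=1 D=0 ZF=0 PC=6
Step 7: PC=6 exec 'MOV D, 8'. After: A=-4 B=3 C=1 D=8 ZF=0 PC=7
Step 8: PC=7 exec 'HALT'. After: A=-4 B=3 C=1 D=8 ZF=0 PC=7 HALTED
Total instructions executed: 8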